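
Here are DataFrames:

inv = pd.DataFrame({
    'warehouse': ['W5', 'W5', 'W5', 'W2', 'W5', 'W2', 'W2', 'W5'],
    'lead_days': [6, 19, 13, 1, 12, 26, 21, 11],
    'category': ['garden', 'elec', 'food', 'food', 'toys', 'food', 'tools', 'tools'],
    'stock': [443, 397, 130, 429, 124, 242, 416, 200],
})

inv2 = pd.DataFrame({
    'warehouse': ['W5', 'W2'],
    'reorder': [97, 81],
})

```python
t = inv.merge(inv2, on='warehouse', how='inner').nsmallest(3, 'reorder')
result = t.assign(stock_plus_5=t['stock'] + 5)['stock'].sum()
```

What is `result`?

1087

merge on 'warehouse' (how='inner') → 8 rows:
  warehouse  lead_days category  stock  reorder
0        W5          6   garden    443       97
1        W5         19     elec    397       97
2        W5         13     food    130       97
3        W2          1     food    429       81
4        W5         12     toys    124       97
5        W2         26     food    242       81
6        W2         21    tools    416       81
7        W5         11    tools    200       97
take 3 rows with smallest reorder:
  warehouse  lead_days category  stock  reorder
3        W2          1     food    429       81
5        W2         26     food    242       81
6        W2         21    tools    416       81
add column stock_plus_5 = t['stock'] + 5:
  warehouse  lead_days category  stock  reorder  stock_plus_5
3        W2          1     food    429       81           434
5        W2         26     food    242       81           247
6        W2         21    tools    416       81           421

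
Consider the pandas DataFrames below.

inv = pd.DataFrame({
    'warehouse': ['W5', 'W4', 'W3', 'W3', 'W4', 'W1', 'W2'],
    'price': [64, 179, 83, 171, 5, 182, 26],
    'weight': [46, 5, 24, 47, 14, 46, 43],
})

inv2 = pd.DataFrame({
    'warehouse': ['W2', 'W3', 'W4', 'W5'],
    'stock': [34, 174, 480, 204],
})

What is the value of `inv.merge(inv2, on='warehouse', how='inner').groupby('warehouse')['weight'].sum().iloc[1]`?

71

merge on 'warehouse' (how='inner') → 6 rows:
  warehouse  price  weight  stock
0        W5     64      46    204
1        W4    179       5    480
2        W3     83      24    174
3        W3    171      47    174
4        W4      5      14    480
5        W2     26      43     34
group by warehouse, sum of weight:
warehouse
W2    43
W3    71
W4    19
W5    46
Name: weight, dtype: int64
So iloc[1] = 71.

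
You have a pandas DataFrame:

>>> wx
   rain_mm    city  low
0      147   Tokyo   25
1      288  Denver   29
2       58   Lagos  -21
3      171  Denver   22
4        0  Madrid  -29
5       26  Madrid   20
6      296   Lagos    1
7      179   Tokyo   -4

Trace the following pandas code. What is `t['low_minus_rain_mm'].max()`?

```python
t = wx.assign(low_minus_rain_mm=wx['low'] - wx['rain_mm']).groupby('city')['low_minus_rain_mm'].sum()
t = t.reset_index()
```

-35

add column low_minus_rain_mm = wx['low'] - wx['rain_mm']:
   rain_mm    city  low  low_minus_rain_mm
0      147   Tokyo   25               -122
1      288  Denver   29               -259
2       58   Lagos  -21                -79
3      171  Denver   22               -149
4        0  Madrid  -29                -29
5       26  Madrid   20                 -6
6      296   Lagos    1               -295
7      179   Tokyo   -4               -183
group by city, sum of low_minus_rain_mm:
city
Denver   -408
Lagos    -374
Madrid    -35
Tokyo    -305
Name: low_minus_rain_mm, dtype: int64
reset_index():
     city  low_minus_rain_mm
0  Denver               -408
1   Lagos               -374
2  Madrid                -35
3   Tokyo               -305
Finally, max of column 'low_minus_rain_mm' = -35.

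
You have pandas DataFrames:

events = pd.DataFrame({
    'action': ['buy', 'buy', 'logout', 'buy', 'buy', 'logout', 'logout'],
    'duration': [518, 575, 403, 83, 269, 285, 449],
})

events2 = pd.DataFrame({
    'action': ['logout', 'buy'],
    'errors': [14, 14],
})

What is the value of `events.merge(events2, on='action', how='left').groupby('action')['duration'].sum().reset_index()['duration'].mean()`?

1291.0

merge on 'action' (how='left') → 7 rows:
   action  duration  errors
0     buy       518      14
1     buy       575      14
2  logout       403      14
3     buy        83      14
4     buy       269      14
5  logout       285      14
6  logout       449      14
group by action, sum of duration:
action
buy       1445
logout    1137
Name: duration, dtype: int64
reset_index():
   action  duration
0     buy      1445
1  logout      1137
So mean() = 1291.0.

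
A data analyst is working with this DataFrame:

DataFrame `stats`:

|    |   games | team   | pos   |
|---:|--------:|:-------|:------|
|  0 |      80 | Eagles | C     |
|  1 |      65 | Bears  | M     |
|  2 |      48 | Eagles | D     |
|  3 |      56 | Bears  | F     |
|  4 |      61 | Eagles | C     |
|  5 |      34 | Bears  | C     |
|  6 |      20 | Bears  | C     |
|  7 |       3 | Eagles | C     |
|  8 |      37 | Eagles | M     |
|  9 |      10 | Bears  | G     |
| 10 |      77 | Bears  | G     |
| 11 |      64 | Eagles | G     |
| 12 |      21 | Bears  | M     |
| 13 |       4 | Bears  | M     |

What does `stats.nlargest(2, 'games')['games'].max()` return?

80

take 2 rows with largest games:
    games    team pos
0      80  Eagles   C
10     77   Bears   G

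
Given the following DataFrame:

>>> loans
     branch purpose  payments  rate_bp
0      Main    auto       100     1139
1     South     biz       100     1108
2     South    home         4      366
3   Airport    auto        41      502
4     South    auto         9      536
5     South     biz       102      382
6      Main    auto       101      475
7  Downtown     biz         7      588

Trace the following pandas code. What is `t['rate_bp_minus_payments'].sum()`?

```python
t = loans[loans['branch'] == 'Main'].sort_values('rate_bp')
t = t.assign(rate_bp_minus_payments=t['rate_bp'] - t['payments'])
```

filter rows where branch == 'Main':
  branch purpose  payments  rate_bp
0   Main    auto       100     1139
6   Main    auto       101      475
sort by rate_bp:
  branch purpose  payments  rate_bp
6   Main    auto       101      475
0   Main    auto       100     1139
add column rate_bp_minus_payments = t['rate_bp'] - t['payments']:
  branch purpose  payments  rate_bp  rate_bp_minus_payments
6   Main    auto       101      475                     374
0   Main    auto       100     1139                    1039
sum of column 'rate_bp_minus_payments' → 1413

1413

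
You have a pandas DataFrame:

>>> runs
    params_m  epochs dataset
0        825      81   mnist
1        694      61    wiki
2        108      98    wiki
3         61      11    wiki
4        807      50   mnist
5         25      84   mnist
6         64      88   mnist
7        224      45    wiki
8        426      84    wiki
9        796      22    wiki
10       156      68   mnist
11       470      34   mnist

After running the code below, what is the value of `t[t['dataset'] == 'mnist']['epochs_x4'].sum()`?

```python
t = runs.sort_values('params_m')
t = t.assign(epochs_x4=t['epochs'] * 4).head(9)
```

sort by params_m:
    params_m  epochs dataset
5         25      84   mnist
3         61      11    wiki
6         64      88   mnist
2        108      98    wiki
10       156      68   mnist
7        224      45    wiki
8        426      84    wiki
11       470      34   mnist
1        694      61    wiki
9        796      22    wiki
4        807      50   mnist
0        825      81   mnist
add column epochs_x4 = t['epochs'] * 4:
    params_m  epochs dataset  epochs_x4
5         25      84   mnist        336
3         61      11    wiki         44
6         64      88   mnist        352
2        108      98    wiki        392
10       156      68   mnist        272
7        224      45    wiki        180
8        426      84    wiki        336
11       470      34   mnist        136
1        694      61    wiki        244
9        796      22    wiki         88
4        807      50   mnist        200
0        825      81   mnist        324
take first 9 rows:
    params_m  epochs dataset  epochs_x4
5         25      84   mnist        336
3         61      11    wiki         44
6         64      88   mnist        352
2        108      98    wiki        392
10       156      68   mnist        272
7        224      45    wiki        180
8        426      84    wiki        336
11       470      34   mnist        136
1        694      61    wiki        244
filter rows where dataset == 'mnist':
    params_m  epochs dataset  epochs_x4
5         25      84   mnist        336
6         64      88   mnist        352
10       156      68   mnist        272
11       470      34   mnist        136
So sum() = 1096.

1096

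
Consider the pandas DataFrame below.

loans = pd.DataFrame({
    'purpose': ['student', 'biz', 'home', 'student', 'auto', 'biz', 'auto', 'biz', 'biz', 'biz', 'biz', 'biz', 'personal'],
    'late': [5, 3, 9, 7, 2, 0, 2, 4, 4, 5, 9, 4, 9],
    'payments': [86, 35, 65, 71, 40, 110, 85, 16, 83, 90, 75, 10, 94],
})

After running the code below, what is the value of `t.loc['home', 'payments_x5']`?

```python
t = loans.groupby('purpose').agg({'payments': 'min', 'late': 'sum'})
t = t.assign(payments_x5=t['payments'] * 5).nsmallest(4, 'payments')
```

325

group by purpose: min(payments), sum(late):
          payments  late
purpose                 
auto            40     4
biz             10    29
home            65     9
personal        94     9
student         71    12
add column payments_x5 = t['payments'] * 5:
          payments  late  payments_x5
purpose                              
auto            40     4          200
biz             10    29           50
home            65     9          325
personal        94     9          470
student         71    12          355
take 4 rows with smallest payments:
         payments  late  payments_x5
purpose                             
biz            10    29           50
auto           40     4          200
home           65     9          325
student        71    12          355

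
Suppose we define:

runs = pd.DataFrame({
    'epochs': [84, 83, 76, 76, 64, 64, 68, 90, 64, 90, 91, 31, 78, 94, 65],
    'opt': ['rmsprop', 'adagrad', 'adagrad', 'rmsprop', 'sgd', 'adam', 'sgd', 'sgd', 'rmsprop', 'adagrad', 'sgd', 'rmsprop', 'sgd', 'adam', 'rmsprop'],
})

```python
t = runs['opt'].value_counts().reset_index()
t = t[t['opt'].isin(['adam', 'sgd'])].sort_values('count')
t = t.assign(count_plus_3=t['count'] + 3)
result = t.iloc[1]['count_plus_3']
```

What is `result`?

8

value_counts of opt:
opt
rmsprop    5
sgd        5
adagrad    3
adam       2
Name: count, dtype: int64
reset_index():
       opt  count
0  rmsprop      5
1      sgd      5
2  adagrad      3
3     adam      2
filter rows where opt in ['adam', 'sgd']:
    opt  count
1   sgd      5
3  adam      2
sort by count:
    opt  count
3  adam      2
1   sgd      5
add column count_plus_3 = t['count'] + 3:
    opt  count  count_plus_3
3  adam      2             5
1   sgd      5             8
value at position 1, column 'count_plus_3' → 8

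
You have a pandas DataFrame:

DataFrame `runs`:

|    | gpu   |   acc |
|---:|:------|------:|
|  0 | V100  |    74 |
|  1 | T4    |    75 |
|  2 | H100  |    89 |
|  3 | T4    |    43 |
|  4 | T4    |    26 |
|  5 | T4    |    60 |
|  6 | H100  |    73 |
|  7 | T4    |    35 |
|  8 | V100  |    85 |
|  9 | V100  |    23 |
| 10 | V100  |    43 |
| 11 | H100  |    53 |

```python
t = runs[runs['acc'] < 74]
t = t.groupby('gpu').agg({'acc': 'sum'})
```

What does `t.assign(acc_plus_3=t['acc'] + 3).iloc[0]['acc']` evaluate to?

126

filter rows where acc < 74:
     gpu  acc
3     T4   43
4     T4   26
5     T4   60
6   H100   73
7     T4   35
9   V100   23
10  V100   43
11  H100   53
group by gpu, sum of acc:
      acc
gpu      
H100  126
T4    164
V100   66
add column acc_plus_3 = t['acc'] + 3:
      acc  acc_plus_3
gpu                  
H100  126         129
T4    164         167
V100   66          69
So iloc[0]['acc'] = 126.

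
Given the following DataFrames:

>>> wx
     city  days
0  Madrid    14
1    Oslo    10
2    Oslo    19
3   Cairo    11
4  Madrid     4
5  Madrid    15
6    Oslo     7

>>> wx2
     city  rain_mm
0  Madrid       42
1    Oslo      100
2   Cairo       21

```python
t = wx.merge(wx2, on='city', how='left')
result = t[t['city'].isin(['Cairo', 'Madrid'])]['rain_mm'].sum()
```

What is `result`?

147

merge on 'city' (how='left') → 7 rows:
     city  days  rain_mm
0  Madrid    14       42
1    Oslo    10      100
2    Oslo    19      100
3   Cairo    11       21
4  Madrid     4       42
5  Madrid    15       42
6    Oslo     7      100
filter rows where city in ['Cairo', 'Madrid']:
     city  days  rain_mm
0  Madrid    14       42
3   Cairo    11       21
4  Madrid     4       42
5  Madrid    15       42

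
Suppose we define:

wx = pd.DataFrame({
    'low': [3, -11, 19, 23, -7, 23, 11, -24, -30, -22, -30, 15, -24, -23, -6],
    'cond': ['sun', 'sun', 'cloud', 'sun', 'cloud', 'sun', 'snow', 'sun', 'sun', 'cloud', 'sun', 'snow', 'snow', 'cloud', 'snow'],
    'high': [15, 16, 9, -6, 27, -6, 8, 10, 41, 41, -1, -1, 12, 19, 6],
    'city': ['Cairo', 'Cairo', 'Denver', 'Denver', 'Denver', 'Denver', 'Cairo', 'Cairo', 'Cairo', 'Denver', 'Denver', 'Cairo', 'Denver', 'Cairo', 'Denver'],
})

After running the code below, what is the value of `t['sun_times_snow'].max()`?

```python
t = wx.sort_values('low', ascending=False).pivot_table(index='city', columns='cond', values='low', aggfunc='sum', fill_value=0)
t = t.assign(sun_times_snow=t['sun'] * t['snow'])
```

sort by low descending:
    low   cond  high    city
3    23    sun    -6  Denver
5    23    sun    -6  Denver
2    19  cloud     9  Denver
11   15   snow    -1   Cairo
6    11   snow     8   Cairo
0     3    sun    15   Cairo
14   -6   snow     6  Denver
4    -7  cloud    27  Denver
1   -11    sun    16   Cairo
9   -22  cloud    41  Denver
13  -23  cloud    19   Cairo
7   -24    sun    10   Cairo
12  -24   snow    12  Denver
8   -30    sun    41   Cairo
10  -30    sun    -1  Denver
pivot: rows=city, cols=cond, sum(low):
cond    cloud  snow  sun
city                    
Cairo     -23    26  -62
Denver    -10   -30   16
add column sun_times_snow = t['sun'] * t['snow']:
cond    cloud  snow  sun  sun_times_snow
city                                    
Cairo     -23    26  -62           -1612
Denver    -10   -30   16            -480
Then the max of column 'sun_times_snow': -480

-480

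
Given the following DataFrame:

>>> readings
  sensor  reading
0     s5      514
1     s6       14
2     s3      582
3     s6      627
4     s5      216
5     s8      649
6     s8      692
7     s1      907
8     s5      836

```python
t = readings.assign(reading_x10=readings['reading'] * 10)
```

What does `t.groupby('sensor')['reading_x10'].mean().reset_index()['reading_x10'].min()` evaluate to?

3205.0

add column reading_x10 = readings['reading'] * 10:
  sensor  reading  reading_x10
0     s5      514         5140
1     s6       14          140
2     s3      582         5820
3     s6      627         6270
4     s5      216         2160
5     s8      649         6490
6     s8      692         6920
7     s1      907         9070
8     s5      836         8360
group by sensor, mean of reading_x10:
sensor
s1    9070.0
s3    5820.0
s5    5220.0
s6    3205.0
s8    6705.0
Name: reading_x10, dtype: float64
reset_index():
  sensor  reading_x10
0     s1       9070.0
1     s3       5820.0
2     s5       5220.0
3     s6       3205.0
4     s8       6705.0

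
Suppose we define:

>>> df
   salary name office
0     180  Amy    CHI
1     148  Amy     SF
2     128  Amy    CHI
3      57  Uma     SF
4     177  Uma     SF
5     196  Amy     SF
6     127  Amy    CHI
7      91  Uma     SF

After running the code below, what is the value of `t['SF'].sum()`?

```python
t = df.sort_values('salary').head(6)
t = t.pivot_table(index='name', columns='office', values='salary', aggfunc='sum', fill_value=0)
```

473

sort by salary:
   salary name office
3      57  Uma     SF
7      91  Uma     SF
6     127  Amy    CHI
2     128  Amy    CHI
1     148  Amy     SF
4     177  Uma     SF
0     180  Amy    CHI
5     196  Amy     SF
take first 6 rows:
   salary name office
3      57  Uma     SF
7      91  Uma     SF
6     127  Amy    CHI
2     128  Amy    CHI
1     148  Amy     SF
4     177  Uma     SF
pivot: rows=name, cols=office, sum(salary):
office  CHI   SF
name            
Amy     255  148
Uma       0  325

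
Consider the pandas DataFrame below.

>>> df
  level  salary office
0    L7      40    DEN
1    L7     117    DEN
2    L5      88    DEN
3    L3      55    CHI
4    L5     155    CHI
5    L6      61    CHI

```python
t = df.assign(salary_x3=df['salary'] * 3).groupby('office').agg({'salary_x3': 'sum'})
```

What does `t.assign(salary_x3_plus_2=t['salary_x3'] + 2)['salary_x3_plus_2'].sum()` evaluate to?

add column salary_x3 = df['salary'] * 3:
  level  salary office  salary_x3
0    L7      40    DEN        120
1    L7     117    DEN        351
2    L5      88    DEN        264
3    L3      55    CHI        165
4    L5     155    CHI        465
5    L6      61    CHI        183
group by office, sum of salary_x3:
        salary_x3
office           
CHI           813
DEN           735
add column salary_x3_plus_2 = t['salary_x3'] + 2:
        salary_x3  salary_x3_plus_2
office                             
CHI           813               815
DEN           735               737

1552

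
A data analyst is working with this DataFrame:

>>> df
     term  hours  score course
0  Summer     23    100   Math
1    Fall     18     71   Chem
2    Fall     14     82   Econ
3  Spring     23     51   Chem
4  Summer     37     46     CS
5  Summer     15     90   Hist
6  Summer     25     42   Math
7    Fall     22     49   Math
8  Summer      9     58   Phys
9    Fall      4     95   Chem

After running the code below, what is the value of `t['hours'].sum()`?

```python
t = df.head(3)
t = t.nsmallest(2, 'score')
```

take first 3 rows:
     term  hours  score course
0  Summer     23    100   Math
1    Fall     18     71   Chem
2    Fall     14     82   Econ
take 2 rows with smallest score:
   term  hours  score course
1  Fall     18     71   Chem
2  Fall     14     82   Econ
Then the sum of column 'hours': 32

32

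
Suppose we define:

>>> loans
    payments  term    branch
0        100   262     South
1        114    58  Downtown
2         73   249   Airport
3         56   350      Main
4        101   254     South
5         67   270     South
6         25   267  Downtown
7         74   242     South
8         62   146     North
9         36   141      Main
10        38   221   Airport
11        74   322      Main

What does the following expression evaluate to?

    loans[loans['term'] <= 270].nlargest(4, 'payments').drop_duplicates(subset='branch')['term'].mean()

filter rows where term <= 270:
    payments  term    branch
0        100   262     South
1        114    58  Downtown
2         73   249   Airport
4        101   254     South
5         67   270     South
6         25   267  Downtown
7         74   242     South
8         62   146     North
9         36   141      Main
10        38   221   Airport
take 4 rows with largest payments:
   payments  term    branch
1       114    58  Downtown
4       101   254     South
0       100   262     South
7        74   242     South
drop duplicate branch (keep=first):
   payments  term    branch
1       114    58  Downtown
4       101   254     South
Hence 156.0.

156.0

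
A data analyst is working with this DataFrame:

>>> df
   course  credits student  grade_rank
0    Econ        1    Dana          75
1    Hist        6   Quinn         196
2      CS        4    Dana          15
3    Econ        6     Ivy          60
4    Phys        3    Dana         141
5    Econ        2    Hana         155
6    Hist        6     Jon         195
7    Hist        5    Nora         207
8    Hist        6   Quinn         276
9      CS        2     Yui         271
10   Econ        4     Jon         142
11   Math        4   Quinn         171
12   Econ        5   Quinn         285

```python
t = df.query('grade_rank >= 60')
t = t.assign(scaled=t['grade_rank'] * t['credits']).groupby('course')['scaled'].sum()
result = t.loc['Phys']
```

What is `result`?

filter rows where grade_rank >= 60:
   course  credits student  grade_rank
0    Econ        1    Dana          75
1    Hist        6   Quinn         196
3    Econ        6     Ivy          60
4    Phys        3    Dana         141
5    Econ        2    Hana         155
6    Hist        6     Jon         195
7    Hist        5    Nora         207
8    Hist        6   Quinn         276
9      CS        2     Yui         271
10   Econ        4     Jon         142
11   Math        4   Quinn         171
12   Econ        5   Quinn         285
add column scaled = t['grade_rank'] * t['credits']:
   course  credits student  grade_rank  scaled
0    Econ        1    Dana          75      75
1    Hist        6   Quinn         196    1176
3    Econ        6     Ivy          60     360
4    Phys        3    Dana         141     423
5    Econ        2    Hana         155     310
6    Hist        6     Jon         195    1170
7    Hist        5    Nora         207    1035
8    Hist        6   Quinn         276    1656
9      CS        2     Yui         271     542
10   Econ        4     Jon         142     568
11   Math        4   Quinn         171     684
12   Econ        5   Quinn         285    1425
group by course, sum of scaled:
course
CS       542
Econ    2738
Hist    5037
Math     684
Phys     423
Name: scaled, dtype: int64
Reading off the value at index 'Phys', we get 423.

423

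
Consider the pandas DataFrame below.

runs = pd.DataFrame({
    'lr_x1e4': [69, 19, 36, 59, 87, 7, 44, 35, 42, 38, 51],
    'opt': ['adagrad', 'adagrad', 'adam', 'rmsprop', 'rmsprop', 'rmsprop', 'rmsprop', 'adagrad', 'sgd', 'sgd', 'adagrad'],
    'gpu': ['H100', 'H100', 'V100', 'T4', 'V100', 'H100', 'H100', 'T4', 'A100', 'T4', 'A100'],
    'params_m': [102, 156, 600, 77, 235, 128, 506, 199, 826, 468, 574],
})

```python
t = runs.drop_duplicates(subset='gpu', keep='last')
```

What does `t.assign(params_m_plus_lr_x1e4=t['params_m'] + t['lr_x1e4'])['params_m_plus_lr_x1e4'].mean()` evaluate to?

500.75

drop duplicate gpu (keep=last):
    lr_x1e4      opt   gpu  params_m
4        87  rmsprop  V100       235
6        44  rmsprop  H100       506
9        38      sgd    T4       468
10       51  adagrad  A100       574
add column params_m_plus_lr_x1e4 = t['params_m'] + t['lr_x1e4']:
    lr_x1e4      opt   gpu  params_m  params_m_plus_lr_x1e4
4        87  rmsprop  V100       235                    322
6        44  rmsprop  H100       506                    550
9        38      sgd    T4       468                    506
10       51  adagrad  A100       574                    625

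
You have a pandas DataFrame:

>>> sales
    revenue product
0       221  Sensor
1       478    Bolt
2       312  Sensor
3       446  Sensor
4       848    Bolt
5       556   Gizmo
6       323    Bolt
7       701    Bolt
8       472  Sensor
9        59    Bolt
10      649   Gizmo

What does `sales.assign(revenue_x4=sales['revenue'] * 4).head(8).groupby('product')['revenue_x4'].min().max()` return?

add column revenue_x4 = sales['revenue'] * 4:
    revenue product  revenue_x4
0       221  Sensor         884
1       478    Bolt        1912
2       312  Sensor        1248
3       446  Sensor        1784
4       848    Bolt        3392
5       556   Gizmo        2224
6       323    Bolt        1292
7       701    Bolt        2804
8       472  Sensor        1888
9        59    Bolt         236
10      649   Gizmo        2596
take first 8 rows:
   revenue product  revenue_x4
0      221  Sensor         884
1      478    Bolt        1912
2      312  Sensor        1248
3      446  Sensor        1784
4      848    Bolt        3392
5      556   Gizmo        2224
6      323    Bolt        1292
7      701    Bolt        2804
group by product, min of revenue_x4:
product
Bolt      1292
Gizmo     2224
Sensor     884
Name: revenue_x4, dtype: int64

2224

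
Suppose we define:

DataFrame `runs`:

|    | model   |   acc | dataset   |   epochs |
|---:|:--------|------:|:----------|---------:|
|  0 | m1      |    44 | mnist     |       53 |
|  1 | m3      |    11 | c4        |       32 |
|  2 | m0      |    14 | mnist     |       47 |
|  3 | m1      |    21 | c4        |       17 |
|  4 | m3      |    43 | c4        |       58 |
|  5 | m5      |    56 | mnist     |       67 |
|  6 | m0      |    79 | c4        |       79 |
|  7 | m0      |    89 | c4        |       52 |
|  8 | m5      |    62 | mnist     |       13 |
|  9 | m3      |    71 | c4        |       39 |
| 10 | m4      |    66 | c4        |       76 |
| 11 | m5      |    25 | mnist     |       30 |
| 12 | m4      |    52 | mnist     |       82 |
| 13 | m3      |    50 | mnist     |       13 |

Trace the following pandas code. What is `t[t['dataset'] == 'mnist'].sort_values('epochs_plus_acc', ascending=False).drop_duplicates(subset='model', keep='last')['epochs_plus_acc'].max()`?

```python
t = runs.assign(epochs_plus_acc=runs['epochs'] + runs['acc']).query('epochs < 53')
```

63

add column epochs_plus_acc = runs['epochs'] + runs['acc']:
   model  acc dataset  epochs  epochs_plus_acc
0     m1   44   mnist      53               97
1     m3   11      c4      32               43
2     m0   14   mnist      47               61
3     m1   21      c4      17               38
4     m3   43      c4      58              101
5     m5   56   mnist      67              123
6     m0   79      c4      79              158
7     m0   89      c4      52              141
8     m5   62   mnist      13               75
9     m3   71      c4      39              110
10    m4   66      c4      76              142
11    m5   25   mnist      30               55
12    m4   52   mnist      82              134
13    m3   50   mnist      13               63
filter rows where epochs < 53:
   model  acc dataset  epochs  epochs_plus_acc
1     m3   11      c4      32               43
2     m0   14   mnist      47               61
3     m1   21      c4      17               38
7     m0   89      c4      52              141
8     m5   62   mnist      13               75
9     m3   71      c4      39              110
11    m5   25   mnist      30               55
13    m3   50   mnist      13               63
filter rows where dataset == 'mnist':
   model  acc dataset  epochs  epochs_plus_acc
2     m0   14   mnist      47               61
8     m5   62   mnist      13               75
11    m5   25   mnist      30               55
13    m3   50   mnist      13               63
sort by epochs_plus_acc descending:
   model  acc dataset  epochs  epochs_plus_acc
8     m5   62   mnist      13               75
13    m3   50   mnist      13               63
2     m0   14   mnist      47               61
11    m5   25   mnist      30               55
drop duplicate model (keep=last):
   model  acc dataset  epochs  epochs_plus_acc
13    m3   50   mnist      13               63
2     m0   14   mnist      47               61
11    m5   25   mnist      30               55
So max() = 63.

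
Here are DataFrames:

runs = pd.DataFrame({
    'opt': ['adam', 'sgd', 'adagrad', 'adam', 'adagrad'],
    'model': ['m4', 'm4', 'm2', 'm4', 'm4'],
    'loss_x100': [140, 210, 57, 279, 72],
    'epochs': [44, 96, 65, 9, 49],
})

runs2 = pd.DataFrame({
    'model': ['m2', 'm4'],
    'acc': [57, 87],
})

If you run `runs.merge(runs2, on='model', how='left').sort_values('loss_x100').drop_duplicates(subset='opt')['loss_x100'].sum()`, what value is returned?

407

merge on 'model' (how='left') → 5 rows:
       opt model  loss_x100  epochs  acc
0     adam    m4        140      44   87
1      sgd    m4        210      96   87
2  adagrad    m2         57      65   57
3     adam    m4        279       9   87
4  adagrad    m4         72      49   87
sort by loss_x100:
       opt model  loss_x100  epochs  acc
2  adagrad    m2         57      65   57
4  adagrad    m4         72      49   87
0     adam    m4        140      44   87
1      sgd    m4        210      96   87
3     adam    m4        279       9   87
drop duplicate opt (keep=first):
       opt model  loss_x100  epochs  acc
2  adagrad    m2         57      65   57
0     adam    m4        140      44   87
1      sgd    m4        210      96   87
The sum of column 'loss_x100' is 407.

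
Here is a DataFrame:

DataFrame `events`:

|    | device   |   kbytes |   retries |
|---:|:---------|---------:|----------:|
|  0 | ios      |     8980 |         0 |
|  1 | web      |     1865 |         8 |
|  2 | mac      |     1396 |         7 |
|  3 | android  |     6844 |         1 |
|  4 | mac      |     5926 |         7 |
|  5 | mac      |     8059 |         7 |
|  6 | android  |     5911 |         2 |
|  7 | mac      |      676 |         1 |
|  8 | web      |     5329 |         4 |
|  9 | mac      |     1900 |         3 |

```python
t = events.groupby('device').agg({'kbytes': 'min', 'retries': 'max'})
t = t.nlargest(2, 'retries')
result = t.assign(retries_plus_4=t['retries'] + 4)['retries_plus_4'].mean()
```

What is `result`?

11.5

group by device: min(kbytes), max(retries):
         kbytes  retries
device                  
android    5911        2
ios        8980        0
mac         676        7
web        1865        8
take 2 rows with largest retries:
        kbytes  retries
device                 
web       1865        8
mac        676        7
add column retries_plus_4 = t['retries'] + 4:
        kbytes  retries  retries_plus_4
device                                 
web       1865        8              12
mac        676        7              11
Reading off the mean of column 'retries_plus_4', we get 11.5.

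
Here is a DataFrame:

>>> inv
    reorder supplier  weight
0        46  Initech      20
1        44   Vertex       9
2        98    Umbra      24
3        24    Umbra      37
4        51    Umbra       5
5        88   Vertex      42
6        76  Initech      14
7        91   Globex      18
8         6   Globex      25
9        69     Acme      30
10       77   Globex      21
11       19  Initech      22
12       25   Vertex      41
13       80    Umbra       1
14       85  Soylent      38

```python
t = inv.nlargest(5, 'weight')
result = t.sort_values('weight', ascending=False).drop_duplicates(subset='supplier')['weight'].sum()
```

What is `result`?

take 5 rows with largest weight:
    reorder supplier  weight
5        88   Vertex      42
12       25   Vertex      41
14       85  Soylent      38
3        24    Umbra      37
9        69     Acme      30
sort by weight descending:
    reorder supplier  weight
5        88   Vertex      42
12       25   Vertex      41
14       85  Soylent      38
3        24    Umbra      37
9        69     Acme      30
drop duplicate supplier (keep=first):
    reorder supplier  weight
5        88   Vertex      42
14       85  Soylent      38
3        24    Umbra      37
9        69     Acme      30
Finally, sum of column 'weight' = 147.

147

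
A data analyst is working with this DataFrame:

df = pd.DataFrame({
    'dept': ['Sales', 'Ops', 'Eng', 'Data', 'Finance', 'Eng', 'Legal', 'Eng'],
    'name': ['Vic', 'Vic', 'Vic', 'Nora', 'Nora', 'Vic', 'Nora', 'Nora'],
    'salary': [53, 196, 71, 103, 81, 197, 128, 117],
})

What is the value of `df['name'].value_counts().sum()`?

value_counts of name:
name
Vic     4
Nora    4
Name: count, dtype: int64
So sum() = 8.

8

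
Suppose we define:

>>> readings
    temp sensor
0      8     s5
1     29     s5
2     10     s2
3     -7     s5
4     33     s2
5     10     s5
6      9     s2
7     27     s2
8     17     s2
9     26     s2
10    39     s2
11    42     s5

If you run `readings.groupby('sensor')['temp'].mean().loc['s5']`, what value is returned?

16.4

group by sensor, mean of temp:
sensor
s2    23.0
s5    16.4
Name: temp, dtype: float64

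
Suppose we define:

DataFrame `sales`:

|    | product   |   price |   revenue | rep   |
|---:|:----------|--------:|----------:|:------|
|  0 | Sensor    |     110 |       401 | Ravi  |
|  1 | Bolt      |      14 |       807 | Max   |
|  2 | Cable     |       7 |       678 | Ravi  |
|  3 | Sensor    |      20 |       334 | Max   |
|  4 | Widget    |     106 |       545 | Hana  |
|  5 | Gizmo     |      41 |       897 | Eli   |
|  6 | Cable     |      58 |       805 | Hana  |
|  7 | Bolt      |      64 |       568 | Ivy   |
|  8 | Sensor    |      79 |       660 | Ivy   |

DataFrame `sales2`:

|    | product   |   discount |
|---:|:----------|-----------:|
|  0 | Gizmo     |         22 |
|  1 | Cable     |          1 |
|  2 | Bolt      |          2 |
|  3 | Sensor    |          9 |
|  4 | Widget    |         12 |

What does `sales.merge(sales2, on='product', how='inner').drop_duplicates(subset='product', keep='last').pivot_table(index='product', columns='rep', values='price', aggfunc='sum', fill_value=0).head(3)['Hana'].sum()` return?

58

merge on 'product' (how='inner') → 9 rows:
  product  price  revenue   rep  discount
0  Sensor    110      401  Ravi         9
1    Bolt     14      807   Max         2
2   Cable      7      678  Ravi         1
3  Sensor     20      334   Max         9
4  Widget    106      545  Hana        12
5   Gizmo     41      897   Eli        22
6   Cable     58      805  Hana         1
7    Bolt     64      568   Ivy         2
8  Sensor     79      660   Ivy         9
drop duplicate product (keep=last):
  product  price  revenue   rep  discount
4  Widget    106      545  Hana        12
5   Gizmo     41      897   Eli        22
6   Cable     58      805  Hana         1
7    Bolt     64      568   Ivy         2
8  Sensor     79      660   Ivy         9
pivot: rows=product, cols=rep, sum(price):
rep      Eli  Hana  Ivy
product                
Bolt       0     0   64
Cable      0    58    0
Gizmo     41     0    0
Sensor     0     0   79
Widget     0   106    0
take first 3 rows:
rep      Eli  Hana  Ivy
product                
Bolt       0     0   64
Cable      0    58    0
Gizmo     41     0    0
sum of column 'Hana' → 58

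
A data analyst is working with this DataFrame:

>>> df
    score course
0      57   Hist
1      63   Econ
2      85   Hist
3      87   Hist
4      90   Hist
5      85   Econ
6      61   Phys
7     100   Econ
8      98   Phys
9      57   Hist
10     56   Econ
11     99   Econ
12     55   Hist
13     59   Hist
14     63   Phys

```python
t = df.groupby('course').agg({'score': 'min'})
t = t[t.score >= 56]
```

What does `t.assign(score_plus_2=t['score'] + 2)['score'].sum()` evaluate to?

group by course, min of score:
        score
course       
Econ       56
Hist       55
Phys       61
filter rows where score >= 56:
        score
course       
Econ       56
Phys       61
add column score_plus_2 = t['score'] + 2:
        score  score_plus_2
course                     
Econ       56            58
Phys       61            63
Taking the sum of column 'score' gives 117.

117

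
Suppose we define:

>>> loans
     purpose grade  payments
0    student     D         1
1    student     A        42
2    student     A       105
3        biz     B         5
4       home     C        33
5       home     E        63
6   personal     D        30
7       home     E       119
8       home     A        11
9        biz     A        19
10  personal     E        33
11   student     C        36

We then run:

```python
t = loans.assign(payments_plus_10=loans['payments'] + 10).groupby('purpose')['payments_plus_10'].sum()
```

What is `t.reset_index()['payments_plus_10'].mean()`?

154.25

add column payments_plus_10 = loans['payments'] + 10:
     purpose grade  payments  payments_plus_10
0    student     D         1                11
1    student     A        42                52
2    student     A       105               115
3        biz     B         5                15
4       home     C        33                43
5       home     E        63                73
6   personal     D        30                40
7       home     E       119               129
8       home     A        11                21
9        biz     A        19                29
10  personal     E        33                43
11   student     C        36                46
group by purpose, sum of payments_plus_10:
purpose
biz          44
home        266
personal     83
student     224
Name: payments_plus_10, dtype: int64
reset_index():
    purpose  payments_plus_10
0       biz                44
1      home               266
2  personal                83
3   student               224
Hence 154.25.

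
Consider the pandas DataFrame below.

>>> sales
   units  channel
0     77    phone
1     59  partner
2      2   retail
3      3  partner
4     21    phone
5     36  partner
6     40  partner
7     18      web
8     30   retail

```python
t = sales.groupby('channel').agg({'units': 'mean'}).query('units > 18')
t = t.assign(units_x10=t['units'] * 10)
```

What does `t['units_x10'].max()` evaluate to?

490.0

group by channel, mean of units:
         units
channel       
partner   34.5
phone     49.0
retail    16.0
web       18.0
filter rows where units > 18:
         units
channel       
partner   34.5
phone     49.0
add column units_x10 = t['units'] * 10:
         units  units_x10
channel                  
partner   34.5      345.0
phone     49.0      490.0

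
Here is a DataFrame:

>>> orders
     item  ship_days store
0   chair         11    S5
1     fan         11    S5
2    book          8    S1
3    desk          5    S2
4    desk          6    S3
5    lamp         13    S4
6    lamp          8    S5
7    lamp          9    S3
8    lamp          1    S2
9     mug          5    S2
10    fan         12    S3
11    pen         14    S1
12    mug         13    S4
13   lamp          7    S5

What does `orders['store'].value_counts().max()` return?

4

value_counts of store:
store
S5    4
S2    3
S3    3
S1    2
S4    2
Name: count, dtype: int64
So max() = 4.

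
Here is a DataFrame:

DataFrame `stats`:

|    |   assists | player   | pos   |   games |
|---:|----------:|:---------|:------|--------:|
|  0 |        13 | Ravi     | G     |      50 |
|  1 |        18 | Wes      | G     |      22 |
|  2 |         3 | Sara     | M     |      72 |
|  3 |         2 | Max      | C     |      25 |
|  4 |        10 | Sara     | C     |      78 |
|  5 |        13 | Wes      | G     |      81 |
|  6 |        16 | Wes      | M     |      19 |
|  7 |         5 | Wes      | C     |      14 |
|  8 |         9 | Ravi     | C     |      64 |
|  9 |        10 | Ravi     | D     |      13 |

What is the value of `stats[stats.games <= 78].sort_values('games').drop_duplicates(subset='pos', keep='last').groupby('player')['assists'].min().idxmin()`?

Sara

filter rows where games <= 78:
   assists player pos  games
0       13   Ravi   G     50
1       18    Wes   G     22
2        3   Sara   M     72
3        2    Max   C     25
4       10   Sara   C     78
6       16    Wes   M     19
7        5    Wes   C     14
8        9   Ravi   C     64
9       10   Ravi   D     13
sort by games:
   assists player pos  games
9       10   Ravi   D     13
7        5    Wes   C     14
6       16    Wes   M     19
1       18    Wes   G     22
3        2    Max   C     25
0       13   Ravi   G     50
8        9   Ravi   C     64
2        3   Sara   M     72
4       10   Sara   C     78
drop duplicate pos (keep=last):
   assists player pos  games
9       10   Ravi   D     13
0       13   Ravi   G     50
2        3   Sara   M     72
4       10   Sara   C     78
group by player, min of assists:
player
Ravi    10
Sara     3
Name: assists, dtype: int64
Then the label with the smallest value: Sara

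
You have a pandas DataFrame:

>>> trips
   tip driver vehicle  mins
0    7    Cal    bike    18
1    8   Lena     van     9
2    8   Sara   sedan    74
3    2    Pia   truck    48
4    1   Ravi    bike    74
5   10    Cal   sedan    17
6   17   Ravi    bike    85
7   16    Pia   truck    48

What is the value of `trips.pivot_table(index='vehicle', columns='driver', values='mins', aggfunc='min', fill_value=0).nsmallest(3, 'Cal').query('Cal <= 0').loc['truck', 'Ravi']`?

0

pivot: rows=vehicle, cols=driver, min(mins):
driver   Cal  Lena  Pia  Ravi  Sara
vehicle                            
bike      18     0    0    74     0
sedan     17     0    0     0    74
truck      0     0   48     0     0
van        0     9    0     0     0
take 3 rows with smallest Cal:
driver   Cal  Lena  Pia  Ravi  Sara
vehicle                            
truck      0     0   48     0     0
van        0     9    0     0     0
sedan     17     0    0     0    74
filter rows where Cal <= 0:
driver   Cal  Lena  Pia  Ravi  Sara
vehicle                            
truck      0     0   48     0     0
van        0     9    0     0     0
Then the value at row 'truck', column 'Ravi': 0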